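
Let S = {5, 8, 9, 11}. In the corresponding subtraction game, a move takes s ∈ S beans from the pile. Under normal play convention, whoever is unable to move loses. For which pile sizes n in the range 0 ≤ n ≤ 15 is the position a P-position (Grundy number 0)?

G(0) = 0
G(1) = mex{} = 0
G(2) = mex{} = 0
G(3) = mex{} = 0
G(4) = mex{} = 0
G(5) = mex{0} = 1
G(6) = mex{0} = 1
G(7) = mex{0} = 1
G(8) = mex{0,0} = 1
G(9) = mex{0,0,0} = 1
G(10) = mex{1,0,0} = 2
G(11) = mex{1,0,0,0} = 2
G(12) = mex{1,0,0,0} = 2
G(13) = mex{1,1,0,0} = 2
G(14) = mex{1,1,1,0} = 2
G(15) = mex{2,1,1,0} = 3
P-positions are exactly the n with G(n) = 0.

0, 1, 2, 3, 4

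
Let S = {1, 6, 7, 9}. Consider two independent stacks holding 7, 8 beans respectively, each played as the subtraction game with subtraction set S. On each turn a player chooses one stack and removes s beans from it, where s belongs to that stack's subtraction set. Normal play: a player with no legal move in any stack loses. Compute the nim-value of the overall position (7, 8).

1

All stacks use S = {1, 6, 7, 9}:
n : 0 1 2 3 4 5 6 7 8
G : 0 1 0 1 0 1 2 3 2
Stack A: G(7) = 3.
Stack B: G(8) = 2.
Combined Grundy value = 3 ⊕ 2 = 1.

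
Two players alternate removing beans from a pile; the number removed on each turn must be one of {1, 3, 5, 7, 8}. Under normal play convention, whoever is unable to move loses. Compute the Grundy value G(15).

n :  0  1  2  3  4  5  6  7  8  9 10 11 12 13 14 15
G :  0  1  0  1  0  1  0  1  2  3  2  3  2  3  2  0

0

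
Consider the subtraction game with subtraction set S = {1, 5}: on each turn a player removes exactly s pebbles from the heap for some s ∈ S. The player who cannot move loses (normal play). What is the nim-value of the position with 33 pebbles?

1

n :  0  1  2  3  4  5  6  7  8  9 10 11 12 13 14 15 16 17 18 19 20 21 22 23 24 25 26 27 28 29 30 31 32 33
G :  0  1  0  1  0  1  0  1  0  1  0  1  0  1  0  1  0  1  0  1  0  1  0  1  0  1  0  1  0  1  0  1  0  1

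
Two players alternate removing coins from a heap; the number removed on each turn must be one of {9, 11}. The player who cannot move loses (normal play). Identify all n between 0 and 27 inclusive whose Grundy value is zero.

0, 1, 2, 3, 4, 5, 6, 7, 8, 20, 21, 22, 23, 24, 25, 26, 27

n :  0  1  2  3  4  5  6  7  8  9 10 11 12 13 14 15 16 17 18 19 20 21 22 23 24 25 26 27
G :  0  0  0  0  0  0  0  0  0  1  1  1  1  1  1  1  1  1  2  2  0  0  0  0  0  0  0  0
P-positions are exactly the n with G(n) = 0.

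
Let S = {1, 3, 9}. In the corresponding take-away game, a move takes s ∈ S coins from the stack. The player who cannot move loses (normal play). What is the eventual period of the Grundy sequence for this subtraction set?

2

G(0) = 0
G(1) = mex{0} = 1
G(2) = mex{1} = 0
G(3) = mex{0,0} = 1
G(4) = mex{1,1} = 0
G(5) = mex{0,0} = 1
G(6) = mex{1,1} = 0
G(7) = mex{0,0} = 1
G(8) = mex{1,1} = 0
G(9) = mex{0,0,0} = 1
G(10) = mex{1,1,1} = 0
G(11) = mex{0,0,0} = 1
G(12) = mex{1,1,1} = 0
G(13) = mex{0,0,0} = 1
G(14) = mex{1,1,1} = 0
G(n+2) = G(n) holds for n = 0,…,8 (a full window of length max(S) = 9), so the sequence is purely periodic with period 2.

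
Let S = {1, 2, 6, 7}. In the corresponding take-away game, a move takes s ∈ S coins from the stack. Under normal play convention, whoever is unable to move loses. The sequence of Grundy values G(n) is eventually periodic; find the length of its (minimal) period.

G(0) = 0
G(1) = mex{0} = 1
G(2) = mex{1,0} = 2
G(3) = mex{2,1} = 0
G(4) = mex{0,2} = 1
G(5) = mex{1,0} = 2
G(6) = mex{2,1,0} = 3
G(7) = mex{3,2,1,0} = 4
G(8) = mex{4,3,2,1} = 0
G(9) = mex{0,4,0,2} = 1
G(10) = mex{1,0,1,0} = 2
G(11) = mex{2,1,2,1} = 0
G(12) = mex{0,2,3,2} = 1
G(13) = mex{1,0,4,3} = 2
G(14) = mex{2,1,0,4} = 3
G(15) = mex{3,2,1,0} = 4
G(16) = mex{4,3,2,1} = 0
G(17) = mex{0,4,0,2} = 1
G(n+8) = G(n) holds for n = 0,…,6 (a full window of length max(S) = 7), so the sequence is purely periodic with period 8.

8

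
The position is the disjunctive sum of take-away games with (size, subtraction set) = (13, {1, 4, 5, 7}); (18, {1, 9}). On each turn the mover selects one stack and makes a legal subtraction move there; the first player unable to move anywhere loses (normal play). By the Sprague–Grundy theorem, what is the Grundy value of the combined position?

3

Stack A, S = {1, 4, 5, 7}:
G(0) = 0
G(1) = mex{0} = 1
G(2) = mex{1} = 0
G(3) = mex{0} = 1
G(4) = mex{1,0} = 2
G(5) = mex{2,1,0} = 3
G(6) = mex{3,0,1} = 2
G(7) = mex{2,1,0,0} = 3
G(8) = mex{3,2,1,1} = 0
G(9) = mex{0,3,2,0} = 1
G(10) = mex{1,2,3,1} = 0
G(11) = mex{0,3,2,2} = 1
G(12) = mex{1,0,3,3} = 2
G(13) = mex{2,1,0,2} = 3
G_A(13) = 3.
Stack B, S = {1, 9}:
n :  0  1  2  3  4  5  6  7  8  9 10 11 12 13 14 15 16 17 18
G :  0  1  0  1  0  1  0  1  0  1  0  1  0  1  0  1  0  1  0
G_B(18) = 0.
Combined Grundy value = 3 ⊕ 0 = 3.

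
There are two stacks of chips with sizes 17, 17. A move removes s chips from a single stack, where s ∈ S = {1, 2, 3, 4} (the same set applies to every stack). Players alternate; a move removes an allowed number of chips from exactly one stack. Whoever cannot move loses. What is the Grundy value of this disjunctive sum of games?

All stacks use S = {1, 2, 3, 4}:
n :  0  1  2  3  4  5  6  7  8  9 10 11 12 13 14 15 16 17
G :  0  1  2  3  4  0  1  2  3  4  0  1  2  3  4  0  1  2
Stack A: G(17) = 2.
Stack B: G(17) = 2.
Combined Grundy value = 2 ⊕ 2 = 0.

0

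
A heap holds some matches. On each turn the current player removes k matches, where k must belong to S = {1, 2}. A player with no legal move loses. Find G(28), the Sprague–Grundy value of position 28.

G(0) = 0
G(1) = mex{0} = 1
G(2) = mex{1,0} = 2
G(3) = mex{2,1} = 0
G(4) = mex{0,2} = 1
G(5) = mex{1,0} = 2
G(6) = mex{2,1} = 0
G(7) = mex{0,2} = 1
G(8) = mex{1,0} = 2
G(9) = mex{2,1} = 0
G(10) = mex{0,2} = 1
G(11) = mex{1,0} = 2
G(12) = mex{2,1} = 0
G(13) = mex{0,2} = 1
G(14) = mex{1,0} = 2
G(15) = mex{2,1} = 0
G(16) = mex{0,2} = 1
G(17) = mex{1,0} = 2
G(18) = mex{2,1} = 0
G(19) = mex{0,2} = 1
G(20) = mex{1,0} = 2
G(21) = mex{2,1} = 0
G(22) = mex{0,2} = 1
G(23) = mex{1,0} = 2
G(24) = mex{2,1} = 0
G(25) = mex{0,2} = 1
G(26) = mex{1,0} = 2
G(27) = mex{2,1} = 0
G(28) = mex{0,2} = 1

1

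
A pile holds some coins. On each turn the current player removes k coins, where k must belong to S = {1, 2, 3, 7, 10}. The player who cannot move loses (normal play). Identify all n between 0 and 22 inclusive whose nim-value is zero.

G(0) = 0
G(1) = mex{0} = 1
G(2) = mex{1,0} = 2
G(3) = mex{2,1,0} = 3
G(4) = mex{3,2,1} = 0
G(5) = mex{0,3,2} = 1
G(6) = mex{1,0,3} = 2
G(7) = mex{2,1,0,0} = 3
G(8) = mex{3,2,1,1} = 0
G(9) = mex{0,3,2,2} = 1
G(10) = mex{1,0,3,3,0} = 2
G(11) = mex{2,1,0,0,1} = 3
G(12) = mex{3,2,1,1,2} = 0
G(13) = mex{0,3,2,2,3} = 1
G(14) = mex{1,0,3,3,0} = 2
G(15) = mex{2,1,0,0,1} = 3
G(16) = mex{3,2,1,1,2} = 0
G(17) = mex{0,3,2,2,3} = 1
G(18) = mex{1,0,3,3,0} = 2
G(19) = mex{2,1,0,0,1} = 3
G(20) = mex{3,2,1,1,2} = 0
G(21) = mex{0,3,2,2,3} = 1
G(22) = mex{1,0,3,3,0} = 2
P-positions are exactly the n with G(n) = 0.

0, 4, 8, 12, 16, 20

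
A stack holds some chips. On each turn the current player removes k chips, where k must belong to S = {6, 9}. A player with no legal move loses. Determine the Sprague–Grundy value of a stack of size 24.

1

G(0) = 0
G(1) = mex{} = 0
G(2) = mex{} = 0
G(3) = mex{} = 0
G(4) = mex{} = 0
G(5) = mex{} = 0
G(6) = mex{0} = 1
G(7) = mex{0} = 1
G(8) = mex{0} = 1
G(9) = mex{0,0} = 1
G(10) = mex{0,0} = 1
G(11) = mex{0,0} = 1
G(12) = mex{1,0} = 2
G(13) = mex{1,0} = 2
G(14) = mex{1,0} = 2
G(15) = mex{1,1} = 0
G(16) = mex{1,1} = 0
G(17) = mex{1,1} = 0
G(18) = mex{2,1} = 0
G(19) = mex{2,1} = 0
G(20) = mex{2,1} = 0
G(21) = mex{0,2} = 1
G(22) = mex{0,2} = 1
G(23) = mex{0,2} = 1
G(24) = mex{0,0} = 1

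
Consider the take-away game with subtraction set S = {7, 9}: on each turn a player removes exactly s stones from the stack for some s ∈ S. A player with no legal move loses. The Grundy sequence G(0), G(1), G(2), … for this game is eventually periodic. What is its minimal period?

n :  0  1  2  3  4  5  6  7  8  9 10 11 12 13 14 15 16 17 18 19 20 21 22 23 24 25 26 27 28 29 30 31 32 33
G :  0  0  0  0  0  0  0  1  1  1  1  1  1  1  2  2  0  0  0  0  0  0  0  1  1  1  1  1  1  1  2  2  0  0
G(n+16) = G(n) holds for n = 0,…,8 (a full window of length max(S) = 9), so the sequence is purely periodic with period 16.

16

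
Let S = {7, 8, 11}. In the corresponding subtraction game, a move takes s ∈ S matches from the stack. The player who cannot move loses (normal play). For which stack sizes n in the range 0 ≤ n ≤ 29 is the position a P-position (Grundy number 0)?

0, 1, 2, 3, 4, 5, 6, 18, 19, 20, 21, 22, 23, 24

G(0) = 0
G(1) = mex{} = 0
G(2) = mex{} = 0
G(3) = mex{} = 0
G(4) = mex{} = 0
G(5) = mex{} = 0
G(6) = mex{} = 0
G(7) = mex{0} = 1
G(8) = mex{0,0} = 1
G(9) = mex{0,0} = 1
G(10) = mex{0,0} = 1
G(11) = mex{0,0,0} = 1
G(12) = mex{0,0,0} = 1
G(13) = mex{0,0,0} = 1
G(14) = mex{1,0,0} = 2
G(15) = mex{1,1,0} = 2
G(16) = mex{1,1,0} = 2
G(17) = mex{1,1,0} = 2
G(18) = mex{1,1,1} = 0
G(19) = mex{1,1,1} = 0
G(20) = mex{1,1,1} = 0
G(21) = mex{2,1,1} = 0
G(22) = mex{2,2,1} = 0
G(23) = mex{2,2,1} = 0
G(24) = mex{2,2,1} = 0
G(25) = mex{0,2,2} = 1
G(26) = mex{0,0,2} = 1
G(27) = mex{0,0,2} = 1
G(28) = mex{0,0,2} = 1
G(29) = mex{0,0,0} = 1
P-positions are exactly the n with G(n) = 0.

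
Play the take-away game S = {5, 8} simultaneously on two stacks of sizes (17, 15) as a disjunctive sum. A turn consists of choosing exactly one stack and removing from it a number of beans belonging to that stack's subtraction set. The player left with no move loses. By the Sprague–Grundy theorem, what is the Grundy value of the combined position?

0

All stacks use S = {5, 8}:
G(0) = 0
G(1) = mex{} = 0
G(2) = mex{} = 0
G(3) = mex{} = 0
G(4) = mex{} = 0
G(5) = mex{0} = 1
G(6) = mex{0} = 1
G(7) = mex{0} = 1
G(8) = mex{0,0} = 1
G(9) = mex{0,0} = 1
G(10) = mex{1,0} = 2
G(11) = mex{1,0} = 2
G(12) = mex{1,0} = 2
G(13) = mex{1,1} = 0
G(14) = mex{1,1} = 0
G(15) = mex{2,1} = 0
G(16) = mex{2,1} = 0
G(17) = mex{2,1} = 0
Stack A: G(17) = 0.
Stack B: G(15) = 0.
Combined Grundy value = 0 ⊕ 0 = 0.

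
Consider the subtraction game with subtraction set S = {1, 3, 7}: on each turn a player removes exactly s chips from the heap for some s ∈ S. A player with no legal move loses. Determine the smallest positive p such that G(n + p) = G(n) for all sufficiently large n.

n :  0  1  2  3  4  5  6  7  8  9 10 11 12 13 14
G :  0  1  0  1  0  1  0  1  0  1  0  1  0  1  0
G(n+2) = G(n) holds for n = 0,…,6 (a full window of length max(S) = 7), so the sequence is purely periodic with period 2.

2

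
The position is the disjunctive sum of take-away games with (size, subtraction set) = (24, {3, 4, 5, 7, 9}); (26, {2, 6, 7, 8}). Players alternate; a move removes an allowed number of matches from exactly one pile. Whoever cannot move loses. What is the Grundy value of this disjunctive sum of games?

2

Pile A, S = {3, 4, 5, 7, 9}:
n :  0  1  2  3  4  5  6  7  8  9 10 11 12 13 14 15 16 17 18 19 20 21 22 23 24
G :  0  0  0  1  1  1  2  2  2  3  3  3  0  0  0  1  1  1  2  2  2  3  3  3  0
G_A(24) = 0.
Pile B, S = {2, 6, 7, 8}:
n :  0  1  2  3  4  5  6  7  8  9 10 11 12 13 14 15 16 17 18 19 20 21 22 23 24 25 26
G :  0  0  1  1  0  0  1  1  2  2  3  3  2  2  0  0  1  1  0  0  1  1  2  2  3  3  2
G_B(26) = 2.
Combined Grundy value = 0 ⊕ 2 = 2.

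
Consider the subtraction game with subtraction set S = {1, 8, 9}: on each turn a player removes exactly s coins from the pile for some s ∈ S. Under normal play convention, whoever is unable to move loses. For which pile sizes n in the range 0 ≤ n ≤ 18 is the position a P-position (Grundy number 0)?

0, 2, 4, 6, 16, 18

G(0) = 0
G(1) = mex{0} = 1
G(2) = mex{1} = 0
G(3) = mex{0} = 1
G(4) = mex{1} = 0
G(5) = mex{0} = 1
G(6) = mex{1} = 0
G(7) = mex{0} = 1
G(8) = mex{1,0} = 2
G(9) = mex{2,1,0} = 3
G(10) = mex{3,0,1} = 2
G(11) = mex{2,1,0} = 3
G(12) = mex{3,0,1} = 2
G(13) = mex{2,1,0} = 3
G(14) = mex{3,0,1} = 2
G(15) = mex{2,1,0} = 3
G(16) = mex{3,2,1} = 0
G(17) = mex{0,3,2} = 1
G(18) = mex{1,2,3} = 0
P-positions are exactly the n with G(n) = 0.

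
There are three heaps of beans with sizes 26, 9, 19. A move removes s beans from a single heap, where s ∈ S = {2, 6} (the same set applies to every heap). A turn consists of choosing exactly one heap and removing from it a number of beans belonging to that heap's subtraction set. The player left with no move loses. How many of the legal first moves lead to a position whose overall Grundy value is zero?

All heaps use S = {2, 6}:
n :  0  1  2  3  4  5  6  7  8  9 10 11 12 13 14 15 16 17 18 19 20 21 22 23 24 25 26
G :  0  0  1  1  0  0  1  1  0  0  1  1  0  0  1  1  0  0  1  1  0  0  1  1  0  0  1
Heap A: G(26) = 1.
Heap B: G(9) = 0.
Heap C: G(19) = 1.
Combined Grundy value = 1 ⊕ 0 ⊕ 1 = 0.
A winning move leaves total XOR = 0, i.e. changes one component's Grundy value g to g ⊕ X where X is the current total.
Heap A: target g' = 1⊕0 = 1, but every legal move changes the Grundy value (mex property), so 0 moves.
Heap B: target g' = 0⊕0 = 0, but every legal move changes the Grundy value (mex property), so 0 moves.
Heap C: target g' = 1⊕0 = 1, but every legal move changes the Grundy value (mex property), so 0 moves.

0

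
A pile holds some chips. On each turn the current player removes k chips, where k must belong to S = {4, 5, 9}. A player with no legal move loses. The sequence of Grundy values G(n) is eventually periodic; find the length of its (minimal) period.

13

n :  0  1  2  3  4  5  6  7  8  9 10 11 12 13 14 15 16 17 18 19 20 21 22 23 24 25 26 27
G :  0  0  0  0  1  1  1  1  2  2  2  2  3  0  0  0  0  1  1  1  1  2  2  2  2  3  0  0
G(n+13) = G(n) holds for n = 0,…,8 (a full window of length max(S) = 9), so the sequence is purely periodic with period 13.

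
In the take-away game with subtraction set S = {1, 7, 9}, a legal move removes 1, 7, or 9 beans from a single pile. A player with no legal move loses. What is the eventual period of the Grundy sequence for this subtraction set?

n :  0  1  2  3  4  5  6  7  8  9 10 11 12 13 14
G :  0  1  0  1  0  1  0  1  0  1  0  1  0  1  0
G(n+2) = G(n) holds for n = 0,…,8 (a full window of length max(S) = 9), so the sequence is purely periodic with period 2.

2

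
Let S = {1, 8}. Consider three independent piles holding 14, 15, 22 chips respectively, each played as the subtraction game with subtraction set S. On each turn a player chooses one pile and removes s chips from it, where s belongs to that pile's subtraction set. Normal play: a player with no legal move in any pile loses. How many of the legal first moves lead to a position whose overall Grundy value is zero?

6

All piles use S = {1, 8}:
G(0) = 0
G(1) = mex{0} = 1
G(2) = mex{1} = 0
G(3) = mex{0} = 1
G(4) = mex{1} = 0
G(5) = mex{0} = 1
G(6) = mex{1} = 0
G(7) = mex{0} = 1
G(8) = mex{1,0} = 2
G(9) = mex{2,1} = 0
G(10) = mex{0,0} = 1
G(11) = mex{1,1} = 0
G(12) = mex{0,0} = 1
G(13) = mex{1,1} = 0
G(14) = mex{0,0} = 1
G(15) = mex{1,1} = 0
G(16) = mex{0,2} = 1
G(17) = mex{1,0} = 2
G(18) = mex{2,1} = 0
G(19) = mex{0,0} = 1
G(20) = mex{1,1} = 0
G(21) = mex{0,0} = 1
G(22) = mex{1,1} = 0
Pile A: G(14) = 1.
Pile B: G(15) = 0.
Pile C: G(22) = 0.
Combined Grundy value = 1 ⊕ 0 ⊕ 0 = 1.
A winning move leaves total XOR = 0, i.e. changes one component's Grundy value g to g ⊕ X where X is the current total.
Pile A: need g' = 1⊕1 = 0. Options: 14−1→G=0, 14−8→G=0. Hits: 2.
Pile B: need g' = 0⊕1 = 1. Options: 15−1→G=1, 15−8→G=1. Hits: 2.
Pile C: need g' = 0⊕1 = 1. Options: 22−1→G=1, 22−8→G=1. Hits: 2.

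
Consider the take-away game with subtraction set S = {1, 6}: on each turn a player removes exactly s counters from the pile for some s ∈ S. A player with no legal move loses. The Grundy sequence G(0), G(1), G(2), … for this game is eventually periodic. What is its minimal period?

G(0) = 0
G(1) = mex{0} = 1
G(2) = mex{1} = 0
G(3) = mex{0} = 1
G(4) = mex{1} = 0
G(5) = mex{0} = 1
G(6) = mex{1,0} = 2
G(7) = mex{2,1} = 0
G(8) = mex{0,0} = 1
G(9) = mex{1,1} = 0
G(10) = mex{0,0} = 1
G(11) = mex{1,1} = 0
G(12) = mex{0,2} = 1
G(13) = mex{1,0} = 2
G(14) = mex{2,1} = 0
G(15) = mex{0,0} = 1
G(n+7) = G(n) holds for n = 0,…,5 (a full window of length max(S) = 6), so the sequence is purely periodic with period 7.

7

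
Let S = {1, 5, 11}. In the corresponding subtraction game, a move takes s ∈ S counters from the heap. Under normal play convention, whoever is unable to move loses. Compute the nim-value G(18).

G(0) = 0
G(1) = mex{0} = 1
G(2) = mex{1} = 0
G(3) = mex{0} = 1
G(4) = mex{1} = 0
G(5) = mex{0,0} = 1
G(6) = mex{1,1} = 0
G(7) = mex{0,0} = 1
G(8) = mex{1,1} = 0
G(9) = mex{0,0} = 1
G(10) = mex{1,1} = 0
G(11) = mex{0,0,0} = 1
G(12) = mex{1,1,1} = 0
G(13) = mex{0,0,0} = 1
G(14) = mex{1,1,1} = 0
G(15) = mex{0,0,0} = 1
G(16) = mex{1,1,1} = 0
G(17) = mex{0,0,0} = 1
G(18) = mex{1,1,1} = 0

0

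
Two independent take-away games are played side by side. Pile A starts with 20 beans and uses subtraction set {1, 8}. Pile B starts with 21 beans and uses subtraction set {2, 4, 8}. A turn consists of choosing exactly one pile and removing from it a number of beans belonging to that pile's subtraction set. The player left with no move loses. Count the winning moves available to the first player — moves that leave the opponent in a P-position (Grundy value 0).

4

Pile A, S = {1, 8}:
n :  0  1  2  3  4  5  6  7  8  9 10 11 12 13 14 15 16 17 18 19 20
G :  0  1  0  1  0  1  0  1  2  0  1  0  1  0  1  0  1  2  0  1  0
G_A(20) = 0.
Pile B, S = {2, 4, 8}:
G(0) = 0
G(1) = mex{} = 0
G(2) = mex{0} = 1
G(3) = mex{0} = 1
G(4) = mex{1,0} = 2
G(5) = mex{1,0} = 2
G(6) = mex{2,1} = 0
G(7) = mex{2,1} = 0
G(8) = mex{0,2,0} = 1
G(9) = mex{0,2,0} = 1
G(10) = mex{1,0,1} = 2
G(11) = mex{1,0,1} = 2
G(12) = mex{2,1,2} = 0
G(13) = mex{2,1,2} = 0
G(14) = mex{0,2,0} = 1
G(15) = mex{0,2,0} = 1
G(16) = mex{1,0,1} = 2
G(17) = mex{1,0,1} = 2
G(18) = mex{2,1,2} = 0
G(19) = mex{2,1,2} = 0
G(20) = mex{0,2,0} = 1
G(21) = mex{0,2,0} = 1
G_B(21) = 1.
Combined Grundy value = 0 ⊕ 1 = 1.
A winning move leaves total XOR = 0, i.e. changes one component's Grundy value g to g ⊕ X where X is the current total.
Pile A: need g' = 0⊕1 = 1. Options: 20−1→G=1, 20−8→G=1. Hits: 2.
Pile B: need g' = 1⊕1 = 0. Options: 21−2→G=0, 21−4→G=2, 21−8→G=0. Hits: 2.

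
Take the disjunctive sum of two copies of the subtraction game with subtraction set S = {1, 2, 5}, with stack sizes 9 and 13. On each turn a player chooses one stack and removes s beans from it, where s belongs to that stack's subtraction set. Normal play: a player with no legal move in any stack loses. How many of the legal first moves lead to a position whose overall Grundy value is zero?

All stacks use S = {1, 2, 5}:
n :  0  1  2  3  4  5  6  7  8  9 10 11 12 13
G :  0  1  2  0  1  2  0  1  2  0  1  2  0  1
Stack A: G(9) = 0.
Stack B: G(13) = 1.
Combined Grundy value = 0 ⊕ 1 = 1.
A winning move leaves total XOR = 0, i.e. changes one component's Grundy value g to g ⊕ X where X is the current total.
Stack A: need g' = 0⊕1 = 1. Options: 9−1→G=2, 9−2→G=1, 9−5→G=1. Hits: 2.
Stack B: need g' = 1⊕1 = 0. Options: 13−1→G=0, 13−2→G=2, 13−5→G=2. Hits: 1.

3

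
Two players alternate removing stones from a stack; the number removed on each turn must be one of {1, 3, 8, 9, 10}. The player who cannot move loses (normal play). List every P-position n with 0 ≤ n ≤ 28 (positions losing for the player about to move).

n :  0  1  2  3  4  5  6  7  8  9 10 11 12 13 14 15 16 17 18 19 20 21 22 23 24 25 26 27 28
G :  0  1  0  1  0  1  0  1  2  3  2  3  2  3  2  3  4  0  1  0  1  0  1  0  1  2  3  2  3
P-positions are exactly the n with G(n) = 0.

0, 2, 4, 6, 17, 19, 21, 23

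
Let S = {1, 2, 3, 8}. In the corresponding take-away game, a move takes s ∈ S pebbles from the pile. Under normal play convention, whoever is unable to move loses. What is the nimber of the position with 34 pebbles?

3

G(0) = 0
G(1) = mex{0} = 1
G(2) = mex{1,0} = 2
G(3) = mex{2,1,0} = 3
G(4) = mex{3,2,1} = 0
G(5) = mex{0,3,2} = 1
G(6) = mex{1,0,3} = 2
G(7) = mex{2,1,0} = 3
G(8) = mex{3,2,1,0} = 4
G(9) = mex{4,3,2,1} = 0
G(10) = mex{0,4,3,2} = 1
G(11) = mex{1,0,4,3} = 2
G(12) = mex{2,1,0,0} = 3
G(13) = mex{3,2,1,1} = 0
G(14) = mex{0,3,2,2} = 1
G(15) = mex{1,0,3,3} = 2
G(16) = mex{2,1,0,4} = 3
G(17) = mex{3,2,1,0} = 4
G(18) = mex{4,3,2,1} = 0
G(19) = mex{0,4,3,2} = 1
G(20) = mex{1,0,4,3} = 2
G(21) = mex{2,1,0,0} = 3
G(22) = mex{3,2,1,1} = 0
G(23) = mex{0,3,2,2} = 1
G(24) = mex{1,0,3,3} = 2
G(25) = mex{2,1,0,4} = 3
G(26) = mex{3,2,1,0} = 4
G(27) = mex{4,3,2,1} = 0
G(28) = mex{0,4,3,2} = 1
G(29) = mex{1,0,4,3} = 2
G(30) = mex{2,1,0,0} = 3
G(31) = mex{3,2,1,1} = 0
G(32) = mex{0,3,2,2} = 1
G(33) = mex{1,0,3,3} = 2
G(34) = mex{2,1,0,4} = 3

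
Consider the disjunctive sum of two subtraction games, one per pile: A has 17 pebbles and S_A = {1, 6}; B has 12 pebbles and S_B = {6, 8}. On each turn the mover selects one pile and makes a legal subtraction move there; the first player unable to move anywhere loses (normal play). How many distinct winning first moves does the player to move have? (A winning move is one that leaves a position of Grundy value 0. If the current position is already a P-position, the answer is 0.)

1

Pile A, S = {1, 6}:
G(0) = 0
G(1) = mex{0} = 1
G(2) = mex{1} = 0
G(3) = mex{0} = 1
G(4) = mex{1} = 0
G(5) = mex{0} = 1
G(6) = mex{1,0} = 2
G(7) = mex{2,1} = 0
G(8) = mex{0,0} = 1
G(9) = mex{1,1} = 0
G(10) = mex{0,0} = 1
G(11) = mex{1,1} = 0
G(12) = mex{0,2} = 1
G(13) = mex{1,0} = 2
G(14) = mex{2,1} = 0
G(15) = mex{0,0} = 1
G(16) = mex{1,1} = 0
G(17) = mex{0,0} = 1
G_A(17) = 1.
Pile B, S = {6, 8}:
G(0) = 0
G(1) = mex{} = 0
G(2) = mex{} = 0
G(3) = mex{} = 0
G(4) = mex{} = 0
G(5) = mex{} = 0
G(6) = mex{0} = 1
G(7) = mex{0} = 1
G(8) = mex{0,0} = 1
G(9) = mex{0,0} = 1
G(10) = mex{0,0} = 1
G(11) = mex{0,0} = 1
G(12) = mex{1,0} = 2
G_B(12) = 2.
Combined Grundy value = 1 ⊕ 2 = 3.
A winning move leaves total XOR = 0, i.e. changes one component's Grundy value g to g ⊕ X where X is the current total.
Pile A: need g' = 1⊕3 = 2. Options: 17−1→G=0, 17−6→G=0. Hits: 0.
Pile B: need g' = 2⊕3 = 1. Options: 12−6→G=1, 12−8→G=0. Hits: 1.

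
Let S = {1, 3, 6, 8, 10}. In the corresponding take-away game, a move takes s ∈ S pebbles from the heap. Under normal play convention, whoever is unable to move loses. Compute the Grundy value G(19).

1

G(0) = 0
G(1) = mex{0} = 1
G(2) = mex{1} = 0
G(3) = mex{0,0} = 1
G(4) = mex{1,1} = 0
G(5) = mex{0,0} = 1
G(6) = mex{1,1,0} = 2
G(7) = mex{2,0,1} = 3
G(8) = mex{3,1,0,0} = 2
G(9) = mex{2,2,1,1} = 0
G(10) = mex{0,3,0,0,0} = 1
G(11) = mex{1,2,1,1,1} = 0
G(12) = mex{0,0,2,0,0} = 1
G(13) = mex{1,1,3,1,1} = 0
G(14) = mex{0,0,2,2,0} = 1
G(15) = mex{1,1,0,3,1} = 2
G(16) = mex{2,0,1,2,2} = 3
G(17) = mex{3,1,0,0,3} = 2
G(18) = mex{2,2,1,1,2} = 0
G(19) = mex{0,3,0,0,0} = 1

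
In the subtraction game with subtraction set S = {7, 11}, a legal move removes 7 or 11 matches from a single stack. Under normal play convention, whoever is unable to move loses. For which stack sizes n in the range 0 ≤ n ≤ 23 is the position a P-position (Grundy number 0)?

n :  0  1  2  3  4  5  6  7  8  9 10 11 12 13 14 15 16 17 18 19 20 21 22 23
G :  0  0  0  0  0  0  0  1  1  1  1  1  1  1  2  2  2  2  0  0  0  0  0  0
P-positions are exactly the n with G(n) = 0.

0, 1, 2, 3, 4, 5, 6, 18, 19, 20, 21, 22, 23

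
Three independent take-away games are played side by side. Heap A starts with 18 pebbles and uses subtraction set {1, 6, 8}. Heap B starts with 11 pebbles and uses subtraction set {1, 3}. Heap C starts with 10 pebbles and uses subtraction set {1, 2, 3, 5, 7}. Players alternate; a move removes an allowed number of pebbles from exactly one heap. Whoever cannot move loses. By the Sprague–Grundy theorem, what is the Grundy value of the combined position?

3

Heap A, S = {1, 6, 8}:
n :  0  1  2  3  4  5  6  7  8  9 10 11 12 13 14 15 16 17 18
G :  0  1  0  1  0  1  2  0  1  0  1  0  1  2  0  1  0  1  0
G_A(18) = 0.
Heap B, S = {1, 3}:
G(0) = 0
G(1) = mex{0} = 1
G(2) = mex{1} = 0
G(3) = mex{0,0} = 1
G(4) = mex{1,1} = 0
G(5) = mex{0,0} = 1
G(6) = mex{1,1} = 0
G(7) = mex{0,0} = 1
G(8) = mex{1,1} = 0
G(9) = mex{0,0} = 1
G(10) = mex{1,1} = 0
G(11) = mex{0,0} = 1
G_B(11) = 1.
Heap C, S = {1, 2, 3, 5, 7}:
G(0) = 0
G(1) = mex{0} = 1
G(2) = mex{1,0} = 2
G(3) = mex{2,1,0} = 3
G(4) = mex{3,2,1} = 0
G(5) = mex{0,3,2,0} = 1
G(6) = mex{1,0,3,1} = 2
G(7) = mex{2,1,0,2,0} = 3
G(8) = mex{3,2,1,3,1} = 0
G(9) = mex{0,3,2,0,2} = 1
G(10) = mex{1,0,3,1,3} = 2
G_C(10) = 2.
Combined Grundy value = 0 ⊕ 1 ⊕ 2 = 3.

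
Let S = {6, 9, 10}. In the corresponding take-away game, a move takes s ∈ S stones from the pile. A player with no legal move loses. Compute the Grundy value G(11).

1

n :  0  1  2  3  4  5  6  7  8  9 10 11
G :  0  0  0  0  0  0  1  1  1  1  1  1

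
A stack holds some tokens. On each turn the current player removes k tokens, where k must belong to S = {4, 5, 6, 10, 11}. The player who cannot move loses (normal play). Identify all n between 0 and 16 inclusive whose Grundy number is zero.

0, 1, 2, 3, 15, 16

n :  0  1  2  3  4  5  6  7  8  9 10 11 12 13 14 15 16
G :  0  0  0  0  1  1  1  1  2  2  2  2  3  3  3  0  0
P-positions are exactly the n with G(n) = 0.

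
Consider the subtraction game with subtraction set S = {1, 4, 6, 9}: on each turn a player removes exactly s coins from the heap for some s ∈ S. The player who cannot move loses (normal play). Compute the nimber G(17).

0

n :  0  1  2  3  4  5  6  7  8  9 10 11 12 13 14 15 16 17
G :  0  1  0  1  2  0  1  0  1  2  0  1  0  1  2  0  1  0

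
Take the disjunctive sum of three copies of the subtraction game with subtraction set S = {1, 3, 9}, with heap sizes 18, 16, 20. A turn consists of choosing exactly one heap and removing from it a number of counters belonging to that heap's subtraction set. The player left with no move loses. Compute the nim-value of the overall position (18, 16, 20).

0

All heaps use S = {1, 3, 9}:
G(0) = 0
G(1) = mex{0} = 1
G(2) = mex{1} = 0
G(3) = mex{0,0} = 1
G(4) = mex{1,1} = 0
G(5) = mex{0,0} = 1
G(6) = mex{1,1} = 0
G(7) = mex{0,0} = 1
G(8) = mex{1,1} = 0
G(9) = mex{0,0,0} = 1
G(10) = mex{1,1,1} = 0
G(11) = mex{0,0,0} = 1
G(12) = mex{1,1,1} = 0
G(13) = mex{0,0,0} = 1
G(14) = mex{1,1,1} = 0
G(15) = mex{0,0,0} = 1
G(16) = mex{1,1,1} = 0
G(17) = mex{0,0,0} = 1
G(18) = mex{1,1,1} = 0
G(19) = mex{0,0,0} = 1
G(20) = mex{1,1,1} = 0
Heap A: G(18) = 0.
Heap B: G(16) = 0.
Heap C: G(20) = 0.
Combined Grundy value = 0 ⊕ 0 ⊕ 0 = 0.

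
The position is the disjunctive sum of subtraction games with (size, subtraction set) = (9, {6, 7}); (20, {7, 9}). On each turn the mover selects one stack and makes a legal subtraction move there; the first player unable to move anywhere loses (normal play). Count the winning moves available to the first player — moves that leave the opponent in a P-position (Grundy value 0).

Stack A, S = {6, 7}:
n : 0 1 2 3 4 5 6 7 8 9
G : 0 0 0 0 0 0 1 1 1 1
G_A(9) = 1.
Stack B, S = {7, 9}:
G(0) = 0
G(1) = mex{} = 0
G(2) = mex{} = 0
G(3) = mex{} = 0
G(4) = mex{} = 0
G(5) = mex{} = 0
G(6) = mex{} = 0
G(7) = mex{0} = 1
G(8) = mex{0} = 1
G(9) = mex{0,0} = 1
G(10) = mex{0,0} = 1
G(11) = mex{0,0} = 1
G(12) = mex{0,0} = 1
G(13) = mex{0,0} = 1
G(14) = mex{1,0} = 2
G(15) = mex{1,0} = 2
G(16) = mex{1,1} = 0
G(17) = mex{1,1} = 0
G(18) = mex{1,1} = 0
G(19) = mex{1,1} = 0
G(20) = mex{1,1} = 0
G_B(20) = 0.
Combined Grundy value = 1 ⊕ 0 = 1.
A winning move leaves total XOR = 0, i.e. changes one component's Grundy value g to g ⊕ X where X is the current total.
Stack A: need g' = 1⊕1 = 0. Options: 9−6→G=0, 9−7→G=0. Hits: 2.
Stack B: need g' = 0⊕1 = 1. Options: 20−7→G=1, 20−9→G=1. Hits: 2.

4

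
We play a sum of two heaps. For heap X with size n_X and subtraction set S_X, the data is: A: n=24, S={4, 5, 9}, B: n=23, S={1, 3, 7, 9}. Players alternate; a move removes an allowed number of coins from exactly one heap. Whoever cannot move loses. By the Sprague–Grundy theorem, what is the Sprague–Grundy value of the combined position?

3

Heap A, S = {4, 5, 9}:
n :  0  1  2  3  4  5  6  7  8  9 10 11 12 13 14 15 16 17 18 19 20 21 22 23 24
G :  0  0  0  0  1  1  1  1  2  2  2  2  3  0  0  0  0  1  1  1  1  2  2  2  2
G_A(24) = 2.
Heap B, S = {1, 3, 7, 9}:
G(0) = 0
G(1) = mex{0} = 1
G(2) = mex{1} = 0
G(3) = mex{0,0} = 1
G(4) = mex{1,1} = 0
G(5) = mex{0,0} = 1
G(6) = mex{1,1} = 0
G(7) = mex{0,0,0} = 1
G(8) = mex{1,1,1} = 0
G(9) = mex{0,0,0,0} = 1
G(10) = mex{1,1,1,1} = 0
G(11) = mex{0,0,0,0} = 1
G(12) = mex{1,1,1,1} = 0
G(13) = mex{0,0,0,0} = 1
G(14) = mex{1,1,1,1} = 0
G(15) = mex{0,0,0,0} = 1
G(16) = mex{1,1,1,1} = 0
G(17) = mex{0,0,0,0} = 1
G(18) = mex{1,1,1,1} = 0
G(19) = mex{0,0,0,0} = 1
G(20) = mex{1,1,1,1} = 0
G(21) = mex{0,0,0,0} = 1
G(22) = mex{1,1,1,1} = 0
G(23) = mex{0,0,0,0} = 1
G_B(23) = 1.
Combined Grundy value = 2 ⊕ 1 = 3.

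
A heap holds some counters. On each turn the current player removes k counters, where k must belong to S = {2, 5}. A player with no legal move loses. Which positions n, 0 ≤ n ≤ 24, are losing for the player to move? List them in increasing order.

n :  0  1  2  3  4  5  6  7  8  9 10 11 12 13 14 15 16 17 18 19 20 21 22 23 24
G :  0  0  1  1  0  2  1  0  0  1  1  0  2  1  0  0  1  1  0  2  1  0  0  1  1
P-positions are exactly the n with G(n) = 0.

0, 1, 4, 7, 8, 11, 14, 15, 18, 21, 22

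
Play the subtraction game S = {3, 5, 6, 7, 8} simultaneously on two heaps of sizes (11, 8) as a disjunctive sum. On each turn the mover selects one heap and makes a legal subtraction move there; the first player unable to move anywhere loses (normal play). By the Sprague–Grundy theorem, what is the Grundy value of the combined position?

2

All heaps use S = {3, 5, 6, 7, 8}:
n :  0  1  2  3  4  5  6  7  8  9 10 11
G :  0  0  0  1  1  1  2  2  2  3  3  0
Heap A: G(11) = 0.
Heap B: G(8) = 2.
Combined Grundy value = 0 ⊕ 2 = 2.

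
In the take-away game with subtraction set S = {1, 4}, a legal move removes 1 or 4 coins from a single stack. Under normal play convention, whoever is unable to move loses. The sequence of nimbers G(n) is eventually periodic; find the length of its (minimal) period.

n :  0  1  2  3  4  5  6  7  8  9 10 11 12 13 14
G :  0  1  0  1  2  0  1  0  1  2  0  1  0  1  2
G(n+5) = G(n) holds for n = 0,…,3 (a full window of length max(S) = 4), so the sequence is purely periodic with period 5.

5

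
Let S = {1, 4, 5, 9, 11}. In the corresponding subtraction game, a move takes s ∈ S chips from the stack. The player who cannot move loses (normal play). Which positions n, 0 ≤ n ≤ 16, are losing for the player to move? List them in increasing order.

n :  0  1  2  3  4  5  6  7  8  9 10 11 12 13 14 15 16
G :  0  1  0  1  2  3  2  3  0  1  0  1  2  3  2  3  0
P-positions are exactly the n with G(n) = 0.

0, 2, 8, 10, 16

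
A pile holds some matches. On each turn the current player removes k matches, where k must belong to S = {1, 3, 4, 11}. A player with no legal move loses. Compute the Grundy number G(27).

2

G(0) = 0
G(1) = mex{0} = 1
G(2) = mex{1} = 0
G(3) = mex{0,0} = 1
G(4) = mex{1,1,0} = 2
G(5) = mex{2,0,1} = 3
G(6) = mex{3,1,0} = 2
G(7) = mex{2,2,1} = 0
G(8) = mex{0,3,2} = 1
G(9) = mex{1,2,3} = 0
G(10) = mex{0,0,2} = 1
G(11) = mex{1,1,0,0} = 2
G(12) = mex{2,0,1,1} = 3
G(13) = mex{3,1,0,0} = 2
G(14) = mex{2,2,1,1} = 0
G(15) = mex{0,3,2,2} = 1
G(16) = mex{1,2,3,3} = 0
G(17) = mex{0,0,2,2} = 1
G(18) = mex{1,1,0,0} = 2
G(19) = mex{2,0,1,1} = 3
G(20) = mex{3,1,0,0} = 2
G(21) = mex{2,2,1,1} = 0
G(22) = mex{0,3,2,2} = 1
G(23) = mex{1,2,3,3} = 0
G(24) = mex{0,0,2,2} = 1
G(25) = mex{1,1,0,0} = 2
G(26) = mex{2,0,1,1} = 3
G(27) = mex{3,1,0,0} = 2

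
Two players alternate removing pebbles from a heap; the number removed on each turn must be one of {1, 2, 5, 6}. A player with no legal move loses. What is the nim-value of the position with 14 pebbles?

G(0) = 0
G(1) = mex{0} = 1
G(2) = mex{1,0} = 2
G(3) = mex{2,1} = 0
G(4) = mex{0,2} = 1
G(5) = mex{1,0,0} = 2
G(6) = mex{2,1,1,0} = 3
G(7) = mex{3,2,2,1} = 0
G(8) = mex{0,3,0,2} = 1
G(9) = mex{1,0,1,0} = 2
G(10) = mex{2,1,2,1} = 0
G(11) = mex{0,2,3,2} = 1
G(12) = mex{1,0,0,3} = 2
G(13) = mex{2,1,1,0} = 3
G(14) = mex{3,2,2,1} = 0

0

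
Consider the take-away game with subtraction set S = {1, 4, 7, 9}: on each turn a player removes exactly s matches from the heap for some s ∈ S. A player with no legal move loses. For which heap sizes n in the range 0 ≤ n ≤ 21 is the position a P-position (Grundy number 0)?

0, 2, 5, 8, 10, 13, 16, 18, 21

G(0) = 0
G(1) = mex{0} = 1
G(2) = mex{1} = 0
G(3) = mex{0} = 1
G(4) = mex{1,0} = 2
G(5) = mex{2,1} = 0
G(6) = mex{0,0} = 1
G(7) = mex{1,1,0} = 2
G(8) = mex{2,2,1} = 0
G(9) = mex{0,0,0,0} = 1
G(10) = mex{1,1,1,1} = 0
G(11) = mex{0,2,2,0} = 1
G(12) = mex{1,0,0,1} = 2
G(13) = mex{2,1,1,2} = 0
G(14) = mex{0,0,2,0} = 1
G(15) = mex{1,1,0,1} = 2
G(16) = mex{2,2,1,2} = 0
G(17) = mex{0,0,0,0} = 1
G(18) = mex{1,1,1,1} = 0
G(19) = mex{0,2,2,0} = 1
G(20) = mex{1,0,0,1} = 2
G(21) = mex{2,1,1,2} = 0
P-positions are exactly the n with G(n) = 0.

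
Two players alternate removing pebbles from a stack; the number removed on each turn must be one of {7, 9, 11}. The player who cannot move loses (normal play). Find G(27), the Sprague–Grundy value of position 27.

G(0) = 0
G(1) = mex{} = 0
G(2) = mex{} = 0
G(3) = mex{} = 0
G(4) = mex{} = 0
G(5) = mex{} = 0
G(6) = mex{} = 0
G(7) = mex{0} = 1
G(8) = mex{0} = 1
G(9) = mex{0,0} = 1
G(10) = mex{0,0} = 1
G(11) = mex{0,0,0} = 1
G(12) = mex{0,0,0} = 1
G(13) = mex{0,0,0} = 1
G(14) = mex{1,0,0} = 2
G(15) = mex{1,0,0} = 2
G(16) = mex{1,1,0} = 2
G(17) = mex{1,1,0} = 2
G(18) = mex{1,1,1} = 0
G(19) = mex{1,1,1} = 0
G(20) = mex{1,1,1} = 0
G(21) = mex{2,1,1} = 0
G(22) = mex{2,1,1} = 0
G(23) = mex{2,2,1} = 0
G(24) = mex{2,2,1} = 0
G(25) = mex{0,2,2} = 1
G(26) = mex{0,2,2} = 1
G(27) = mex{0,0,2} = 1

1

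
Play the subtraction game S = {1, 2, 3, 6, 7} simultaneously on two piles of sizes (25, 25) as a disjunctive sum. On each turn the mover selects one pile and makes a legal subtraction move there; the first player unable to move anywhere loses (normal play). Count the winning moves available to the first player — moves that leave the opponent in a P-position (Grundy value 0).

0

All piles use S = {1, 2, 3, 6, 7}:
G(0) = 0
G(1) = mex{0} = 1
G(2) = mex{1,0} = 2
G(3) = mex{2,1,0} = 3
G(4) = mex{3,2,1} = 0
G(5) = mex{0,3,2} = 1
G(6) = mex{1,0,3,0} = 2
G(7) = mex{2,1,0,1,0} = 3
G(8) = mex{3,2,1,2,1} = 0
G(9) = mex{0,3,2,3,2} = 1
G(10) = mex{1,0,3,0,3} = 2
G(11) = mex{2,1,0,1,0} = 3
G(12) = mex{3,2,1,2,1} = 0
G(13) = mex{0,3,2,3,2} = 1
G(14) = mex{1,0,3,0,3} = 2
G(15) = mex{2,1,0,1,0} = 3
G(16) = mex{3,2,1,2,1} = 0
G(17) = mex{0,3,2,3,2} = 1
G(18) = mex{1,0,3,0,3} = 2
G(19) = mex{2,1,0,1,0} = 3
G(20) = mex{3,2,1,2,1} = 0
G(21) = mex{0,3,2,3,2} = 1
G(22) = mex{1,0,3,0,3} = 2
G(23) = mex{2,1,0,1,0} = 3
G(24) = mex{3,2,1,2,1} = 0
G(25) = mex{0,3,2,3,2} = 1
Pile A: G(25) = 1.
Pile B: G(25) = 1.
Combined Grundy value = 1 ⊕ 1 = 0.
A winning move leaves total XOR = 0, i.e. changes one component's Grundy value g to g ⊕ X where X is the current total.
Pile A: target g' = 1⊕0 = 1, but every legal move changes the Grundy value (mex property), so 0 moves.
Pile B: target g' = 1⊕0 = 1, but every legal move changes the Grundy value (mex property), so 0 moves.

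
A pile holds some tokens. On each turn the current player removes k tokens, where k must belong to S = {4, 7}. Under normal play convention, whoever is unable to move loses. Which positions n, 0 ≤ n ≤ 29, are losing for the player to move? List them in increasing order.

G(0) = 0
G(1) = mex{} = 0
G(2) = mex{} = 0
G(3) = mex{} = 0
G(4) = mex{0} = 1
G(5) = mex{0} = 1
G(6) = mex{0} = 1
G(7) = mex{0,0} = 1
G(8) = mex{1,0} = 2
G(9) = mex{1,0} = 2
G(10) = mex{1,0} = 2
G(11) = mex{1,1} = 0
G(12) = mex{2,1} = 0
G(13) = mex{2,1} = 0
G(14) = mex{2,1} = 0
G(15) = mex{0,2} = 1
G(16) = mex{0,2} = 1
G(17) = mex{0,2} = 1
G(18) = mex{0,0} = 1
G(19) = mex{1,0} = 2
G(20) = mex{1,0} = 2
G(21) = mex{1,0} = 2
G(22) = mex{1,1} = 0
G(23) = mex{2,1} = 0
G(24) = mex{2,1} = 0
G(25) = mex{2,1} = 0
G(26) = mex{0,2} = 1
G(27) = mex{0,2} = 1
G(28) = mex{0,2} = 1
G(29) = mex{0,0} = 1
P-positions are exactly the n with G(n) = 0.

0, 1, 2, 3, 11, 12, 13, 14, 22, 23, 24, 25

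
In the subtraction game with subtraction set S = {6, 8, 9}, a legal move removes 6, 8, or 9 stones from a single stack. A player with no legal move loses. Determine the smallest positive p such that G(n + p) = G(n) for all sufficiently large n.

15

G(0) = 0
G(1) = mex{} = 0
G(2) = mex{} = 0
G(3) = mex{} = 0
G(4) = mex{} = 0
G(5) = mex{} = 0
G(6) = mex{0} = 1
G(7) = mex{0} = 1
G(8) = mex{0,0} = 1
G(9) = mex{0,0,0} = 1
G(10) = mex{0,0,0} = 1
G(11) = mex{0,0,0} = 1
G(12) = mex{1,0,0} = 2
G(13) = mex{1,0,0} = 2
G(14) = mex{1,1,0} = 2
G(15) = mex{1,1,1} = 0
G(16) = mex{1,1,1} = 0
G(17) = mex{1,1,1} = 0
G(18) = mex{2,1,1} = 0
G(19) = mex{2,1,1} = 0
G(20) = mex{2,2,1} = 0
G(21) = mex{0,2,2} = 1
G(22) = mex{0,2,2} = 1
G(23) = mex{0,0,2} = 1
G(24) = mex{0,0,0} = 1
G(25) = mex{0,0,0} = 1
G(26) = mex{0,0,0} = 1
G(27) = mex{1,0,0} = 2
G(28) = mex{1,0,0} = 2
G(29) = mex{1,1,0} = 2
G(30) = mex{1,1,1} = 0
G(31) = mex{1,1,1} = 0
G(n+15) = G(n) holds for n = 0,…,8 (a full window of length max(S) = 9), so the sequence is purely periodic with period 15.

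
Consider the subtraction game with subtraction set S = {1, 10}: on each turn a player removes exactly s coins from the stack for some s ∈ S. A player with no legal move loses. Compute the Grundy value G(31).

n :  0  1  2  3  4  5  6  7  8  9 10 11 12 13 14 15 16 17 18 19 20 21 22 23 24 25 26 27 28 29 30 31
G :  0  1  0  1  0  1  0  1  0  1  2  0  1  0  1  0  1  0  1  0  1  2  0  1  0  1  0  1  0  1  0  1

1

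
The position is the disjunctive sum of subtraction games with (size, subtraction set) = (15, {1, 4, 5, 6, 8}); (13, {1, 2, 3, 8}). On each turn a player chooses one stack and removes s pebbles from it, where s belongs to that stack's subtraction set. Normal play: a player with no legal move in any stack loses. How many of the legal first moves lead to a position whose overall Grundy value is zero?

Stack A, S = {1, 4, 5, 6, 8}:
n :  0  1  2  3  4  5  6  7  8  9 10 11 12 13 14 15
G :  0  1  0  1  2  3  2  3  4  0  1  0  1  2  3  2
G_A(15) = 2.
Stack B, S = {1, 2, 3, 8}:
n :  0  1  2  3  4  5  6  7  8  9 10 11 12 13
G :  0  1  2  3  0  1  2  3  4  0  1  2  3  0
G_B(13) = 0.
Combined Grundy value = 2 ⊕ 0 = 2.
A winning move leaves total XOR = 0, i.e. changes one component's Grundy value g to g ⊕ X where X is the current total.
Stack A: need g' = 2⊕2 = 0. Options: 15−1→G=3, 15−4→G=0, 15−5→G=1, 15−6→G=0, 15−8→G=3. Hits: 2.
Stack B: need g' = 0⊕2 = 2. Options: 13−1→G=3, 13−2→G=2, 13−3→G=1, 13−8→G=1. Hits: 1.

3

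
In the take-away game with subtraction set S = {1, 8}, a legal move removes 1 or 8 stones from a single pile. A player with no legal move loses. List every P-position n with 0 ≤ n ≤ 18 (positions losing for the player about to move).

0, 2, 4, 6, 9, 11, 13, 15, 18

n :  0  1  2  3  4  5  6  7  8  9 10 11 12 13 14 15 16 17 18
G :  0  1  0  1  0  1  0  1  2  0  1  0  1  0  1  0  1  2  0
P-positions are exactly the n with G(n) = 0.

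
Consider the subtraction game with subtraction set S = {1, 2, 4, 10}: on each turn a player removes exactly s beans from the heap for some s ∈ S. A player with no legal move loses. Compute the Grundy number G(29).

n :  0  1  2  3  4  5  6  7  8  9 10 11 12 13 14 15 16 17 18 19 20 21 22 23 24 25 26 27 28 29
G :  0  1  2  0  1  2  0  1  2  0  1  2  0  1  2  0  1  2  0  1  2  0  1  2  0  1  2  0  1  2

2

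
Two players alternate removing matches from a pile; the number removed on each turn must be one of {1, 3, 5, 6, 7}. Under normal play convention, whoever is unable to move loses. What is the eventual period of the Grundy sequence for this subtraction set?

n :  0  1  2  3  4  5  6  7  8  9 10 11 12 13 14 15 16 17 18 19 20 21 22 23 24 25
G :  0  1  0  1  0  1  2  3  2  3  2  3  0  1  0  1  0  1  2  3  2  3  2  3  0  1
G(n+12) = G(n) holds for n = 0,…,6 (a full window of length max(S) = 7), so the sequence is purely periodic with period 12.

12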